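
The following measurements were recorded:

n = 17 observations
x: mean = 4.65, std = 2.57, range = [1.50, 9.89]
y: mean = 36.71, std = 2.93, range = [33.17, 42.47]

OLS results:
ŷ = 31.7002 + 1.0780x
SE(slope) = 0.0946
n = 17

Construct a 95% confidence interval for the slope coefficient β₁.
The 95% CI for β₁ is (0.8764, 1.2796)

Confidence interval for the slope:

The 95% CI for β₁ is: β̂₁ ± t*(α/2, n-2) × SE(β̂₁)

Step 1: Find critical t-value
- Confidence level = 0.95
- Degrees of freedom = n - 2 = 17 - 2 = 15
- t*(α/2, 15) = 2.1314

Step 2: Calculate margin of error
Margin = 2.1314 × 0.0946 = 0.2016

Step 3: Construct interval
CI = 1.0780 ± 0.2016
CI = (0.8764, 1.2796)

Interpretation: We are 95% confident that the true slope β₁ lies between 0.8764 and 1.2796.
Both endpoints are positive, so the data support a genuinely positive slope at this confidence level.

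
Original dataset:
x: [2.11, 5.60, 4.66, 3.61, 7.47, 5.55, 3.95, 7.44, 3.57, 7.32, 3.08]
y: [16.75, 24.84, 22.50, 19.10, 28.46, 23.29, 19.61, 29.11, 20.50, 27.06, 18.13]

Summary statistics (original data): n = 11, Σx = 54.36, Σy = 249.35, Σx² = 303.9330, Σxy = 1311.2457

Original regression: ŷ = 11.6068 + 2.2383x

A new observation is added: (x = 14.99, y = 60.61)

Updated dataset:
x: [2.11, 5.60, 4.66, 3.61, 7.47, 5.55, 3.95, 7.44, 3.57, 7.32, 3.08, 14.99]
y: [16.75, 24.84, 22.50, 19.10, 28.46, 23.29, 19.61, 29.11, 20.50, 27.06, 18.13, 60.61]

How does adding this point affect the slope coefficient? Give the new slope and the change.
New slope β₁ = 3.3515 versus 2.2383 before: a change of +1.1132 (+49.7%).

x = 14.99 lies well outside the original x-range [2.11, 7.47] (x̄ ≈ 4.94), so this observation has high leverage and can move the slope substantially.

Step 1: Update the sums with the new point (n goes from 11 to 12)
Σx  = 54.36 + 14.99 = 69.35
Σy  = 249.35 + 60.61 = 309.96
Σx² = 303.9330 + 14.99² = 303.9330 + 224.7001 = 528.6331
Σxy = 1311.2457 + 14.99×60.61 = 1311.2457 + 908.5439 = 2219.7896

Step 2: Recompute the slope with b₁ = (nΣxy − ΣxΣy) / (nΣx² − (Σx)²)
Numerator   = 12×2219.7896 − 69.35×309.96 = 26637.4752 − 21495.7260 = 5141.7492
Denominator = 12×528.6331 − 69.35² = 6343.5972 − 4809.4225 = 1534.1747
b₁(new) = 5141.7492 / 1534.1747 = 3.3515

(Same formula on the original sums: (11×1311.2457 − 54.36×249.35) / (11×303.9330 − 54.36²) = 869.0367 / 388.2534 = 2.2383, matching the given fit.)

Step 3: Change in slope
Δβ₁ = 3.3515 − 2.2383 = +1.1132
Relative change = +1.1132 / 2.2383 × 100% = +49.7%
→ the slope increases when the point is added.

Because the point sits above the extension of the original line at a high-leverage x, it tilts the fit up.
In practice: refit with and without it and report both if conclusions differ; investigate whether it comes from the same population as the rest of the sample.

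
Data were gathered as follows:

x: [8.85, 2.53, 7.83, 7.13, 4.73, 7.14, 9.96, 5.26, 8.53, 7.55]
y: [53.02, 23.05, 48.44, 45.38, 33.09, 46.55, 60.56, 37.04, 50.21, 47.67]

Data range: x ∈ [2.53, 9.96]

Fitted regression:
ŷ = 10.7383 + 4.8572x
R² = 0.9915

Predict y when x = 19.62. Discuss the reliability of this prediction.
ŷ = 106.0366, but this is extrapolation (above the data range [2.53, 9.96]) and may be unreliable.

Prediction calculation:
ŷ = 10.7383 + 4.8572 × 19.62
ŷ = 106.0366

Reliability:
- Data range: x ∈ [2.53, 9.96]
- Prediction point: x = 19.62 is 9.66 units above the observed range → this is EXTRAPOLATION, not interpolation

Why that matters here:
- The linear relationship may not hold outside the observed range
- Real relationships often flatten, saturate, or turn nonlinear at extremes

The R² = 0.9915 only validates the fit within [2.53, 9.96]; treat ŷ = 106.0366 with caution.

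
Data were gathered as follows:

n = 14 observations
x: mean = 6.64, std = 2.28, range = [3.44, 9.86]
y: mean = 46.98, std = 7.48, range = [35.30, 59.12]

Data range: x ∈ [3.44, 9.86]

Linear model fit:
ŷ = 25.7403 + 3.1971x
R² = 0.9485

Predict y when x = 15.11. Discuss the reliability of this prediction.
ŷ = 74.0485, but this is extrapolation (above the data range [3.44, 9.86]) and may be unreliable.

Prediction calculation:
ŷ = 25.7403 + 3.1971 × 15.11
ŷ = 74.0485

Reliability:
- Data range: x ∈ [3.44, 9.86]
- Prediction point: x = 15.11 is 5.25 units above the observed range → this is EXTRAPOLATION, not interpolation

Why that matters here:
- R² describes fit only over the sampled x values; it says nothing about behaviour beyond them
- The standard error of prediction grows with (x − x̄)², and x = 15.11 is far from x̄ = 6.64

A defensible statement: 'if the linear trend continued to x = 15.11, y would be about 74.0485' — the premise is untested.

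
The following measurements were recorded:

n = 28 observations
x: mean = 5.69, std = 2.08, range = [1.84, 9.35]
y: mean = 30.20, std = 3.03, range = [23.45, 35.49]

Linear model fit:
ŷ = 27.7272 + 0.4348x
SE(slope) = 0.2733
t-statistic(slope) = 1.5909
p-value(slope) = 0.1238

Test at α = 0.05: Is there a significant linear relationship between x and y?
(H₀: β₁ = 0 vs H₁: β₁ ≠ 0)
p-value = 0.1238 ≥ α = 0.05, so we fail to reject H₀. The relationship is not significant.

Hypothesis test for the slope coefficient:

H₀: β₁ = 0 (no linear relationship)
H₁: β₁ ≠ 0 (linear relationship exists)

Test statistic: t = β̂₁ / SE(β̂₁) = 0.4348 / 0.2733 = 1.5909

The p-value (0.1238) is the probability, under H₀, of a t-statistic at least as extreme as |t| = 1.5909 (two-sided, df = n − 2 = 26).

Decision rule: reject H₀ if p-value < α.
p-value = 0.1238 ≥ α = 0.05 → fail to reject H₀.

There is not sufficient evidence at the 5% significance level to conclude that a linear relationship exists between x and y.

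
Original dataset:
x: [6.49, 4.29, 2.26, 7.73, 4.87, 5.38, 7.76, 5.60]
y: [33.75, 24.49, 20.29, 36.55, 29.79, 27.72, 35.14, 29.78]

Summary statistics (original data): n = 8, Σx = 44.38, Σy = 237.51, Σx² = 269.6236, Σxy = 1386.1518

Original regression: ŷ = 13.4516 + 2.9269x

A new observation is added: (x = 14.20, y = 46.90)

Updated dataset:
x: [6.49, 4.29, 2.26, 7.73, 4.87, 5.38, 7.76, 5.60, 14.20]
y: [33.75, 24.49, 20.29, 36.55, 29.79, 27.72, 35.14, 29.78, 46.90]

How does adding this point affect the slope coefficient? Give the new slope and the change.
Adding the point moves β₁ from 2.9269 to 2.2333, i.e. it decreases by 0.6936 (-23.7%).

The new point has HIGH LEVERAGE: x = 14.20 is far from the original mean x̄ = 44.38/8 ≈ 5.55 (original range [2.26, 7.76]).

Step 1: Update the sums with the new point (n goes from 8 to 9)
Σx  = 44.38 + 14.20 = 58.58
Σy  = 237.51 + 46.90 = 284.41
Σx² = 269.6236 + 14.20² = 269.6236 + 201.6400 = 471.2636
Σxy = 1386.1518 + 14.20×46.90 = 1386.1518 + 665.9800 = 2052.1318

Step 2: Recompute the slope with b₁ = (nΣxy − ΣxΣy) / (nΣx² − (Σx)²)
Numerator   = 9×2052.1318 − 58.58×284.41 = 18469.1862 − 16660.7378 = 1808.4484
Denominator = 9×471.2636 − 58.58² = 4241.3724 − 3431.6164 = 809.7560
b₁(new) = 1808.4484 / 809.7560 = 2.2333

(Same formula on the original sums: (8×1386.1518 − 44.38×237.51) / (8×269.6236 − 44.38²) = 548.5206 / 187.4044 = 2.9269, matching the given fit.)

Step 3: Change in slope
Δβ₁ = 2.2333 − 2.9269 = -0.6936
Relative change = -0.6936 / 2.9269 × 100% = -23.7%
→ the slope decreases when the point is added.

Because the point sits below the extension of the original line at a high-leverage x, it tilts the fit down.
In practice: investigate whether it comes from the same population as the rest of the sample.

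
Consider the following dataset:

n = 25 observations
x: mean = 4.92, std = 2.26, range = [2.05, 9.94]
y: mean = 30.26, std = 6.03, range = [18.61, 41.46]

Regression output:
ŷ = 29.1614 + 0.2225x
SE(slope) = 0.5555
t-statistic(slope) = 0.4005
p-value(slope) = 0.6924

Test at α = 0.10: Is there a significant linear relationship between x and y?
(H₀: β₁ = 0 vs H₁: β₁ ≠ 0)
Fail to reject H₀: p-value = 0.6924 ≥ α = 0.10. The linear relationship is not significant at the 10% level.

Hypothesis test for the slope coefficient:

H₀: β₁ = 0 (no linear relationship)
H₁: β₁ ≠ 0 (linear relationship exists)

Test statistic: t = β̂₁ / SE(β̂₁) = 0.2225 / 0.5555 = 0.4005

p = 0.6924: how often a slope estimate this far from 0 (in SE units) would arise by chance if β₁ were truly 0.

Decision rule: reject H₀ if p-value < α.
p-value = 0.6924 ≥ α = 0.10 → fail to reject H₀.

At α = 0.10 the data do not provide convincing evidence of a nonzero slope.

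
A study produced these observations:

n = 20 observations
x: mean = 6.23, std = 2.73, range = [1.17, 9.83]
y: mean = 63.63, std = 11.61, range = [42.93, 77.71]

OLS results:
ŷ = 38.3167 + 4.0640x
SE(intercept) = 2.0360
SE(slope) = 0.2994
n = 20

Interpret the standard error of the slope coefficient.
SE(slope) = 0.2994 measures the uncertainty in the estimated slope. The coefficient is estimated precisely (SE/|β̂₁| = 7.4%).

What SE measures:
- The standard error quantifies the sampling variability of the coefficient estimate
- It is the estimated standard deviation of β̂₁ across hypothetical repeated samples of the same size
- Smaller SE → more precise estimate

Relative precision:
- SE / |β̂₁| = 0.2994 / 4.0640 = 7.4%
- Rule of thumb (under 20%: precise; 20% to under 50%: moderately precise; 50% or more: imprecise) → precise

Link to interval estimation: a confidence interval for β₁ is β̂₁ ± t* × 0.2994, so SE sets the half-width per unit of t*.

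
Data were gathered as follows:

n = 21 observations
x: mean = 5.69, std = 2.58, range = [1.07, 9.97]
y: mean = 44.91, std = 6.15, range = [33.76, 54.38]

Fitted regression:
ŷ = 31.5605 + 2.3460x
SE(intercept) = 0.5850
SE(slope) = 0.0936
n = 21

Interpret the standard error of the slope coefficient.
SE(β̂₁) = 0.0936 is the estimated standard deviation of the slope estimate across repeated samples; relative to β̂₁ = 2.3460 that is 4.0%, a precise estimate.

SE(β̂₁) = 0.0936 says: if we drew many samples of n = 21 from the same population and refit each time, the fitted slopes would scatter with a standard deviation of roughly 0.0936 around the true β₁.

Relative precision:
- SE / |β̂₁| = 0.0936 / 2.3460 = 4.0%
- Rule of thumb (under 20%: precise; 20% to under 50%: moderately precise; 50% or more: imprecise) → precise

Rough 95% range (±2 SE): 2.3460 ± 0.1872 → (2.1588, 2.5332).

What drives SE(β̂₁): more residual scatter → larger SE; wider spread of x values → smaller SE.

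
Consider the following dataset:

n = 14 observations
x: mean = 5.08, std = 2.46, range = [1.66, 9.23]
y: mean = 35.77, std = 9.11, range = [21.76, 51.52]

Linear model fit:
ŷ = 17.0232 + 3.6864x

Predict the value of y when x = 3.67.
ŷ = 30.5523

Plug x = 3.67 into the fitted line:

ŷ = 17.0232 + 3.6864 × 3.67
ŷ = 17.0232 + 13.5291
ŷ = 30.5523

This is the fitted mean response at that x — an individual observation would come with a wider prediction interval.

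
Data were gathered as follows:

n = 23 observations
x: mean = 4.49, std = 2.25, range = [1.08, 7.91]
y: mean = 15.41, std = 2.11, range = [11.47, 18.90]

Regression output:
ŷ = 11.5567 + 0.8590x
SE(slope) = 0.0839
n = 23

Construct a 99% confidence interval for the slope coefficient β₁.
The 99% CI for β₁ is (0.6214, 1.0966)

Confidence interval for the slope:

The 99% CI for β₁ is: β̂₁ ± t*(α/2, n-2) × SE(β̂₁)

Step 1: Find critical t-value
- Confidence level = 0.99
- Degrees of freedom = n - 2 = 23 - 2 = 21
- t*(α/2, 21) = 2.8314

Step 2: Calculate margin of error
Margin = 2.8314 × 0.0839 = 0.2376

Step 3: Construct interval
CI = 0.8590 ± 0.2376
CI = (0.6214, 1.0966)

Interpretation: We are 99% confident that the true slope β₁ lies between 0.6214 and 1.0966.
Both endpoints are positive, so the data support a genuinely positive slope at this confidence level.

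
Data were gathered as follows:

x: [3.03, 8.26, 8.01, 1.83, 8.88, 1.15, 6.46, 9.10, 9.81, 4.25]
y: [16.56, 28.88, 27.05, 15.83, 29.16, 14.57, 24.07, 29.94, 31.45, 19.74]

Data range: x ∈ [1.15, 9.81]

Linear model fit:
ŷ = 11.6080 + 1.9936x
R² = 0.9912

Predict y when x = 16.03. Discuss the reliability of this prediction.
ŷ = 43.5654 (extrapolation — x = 16.03 lies outside [1.15, 9.81], so reliability is low).

Prediction calculation:
ŷ = 11.6080 + 1.9936 × 16.03
ŷ = 43.5654

Reliability:
- Data range: x ∈ [1.15, 9.81]
- Prediction point: x = 16.03 is 6.22 units above the observed range → this is EXTRAPOLATION, not interpolation

Why that matters here:
- R² describes fit only over the sampled x values; it says nothing about behaviour beyond them
- The standard error of prediction grows with (x − x̄)², and x = 16.03 is far from x̄ = 6.08
- The linear relationship may not hold outside the observed range

The R² = 0.9912 only validates the fit within [1.15, 9.81]; treat ŷ = 43.5654 with caution.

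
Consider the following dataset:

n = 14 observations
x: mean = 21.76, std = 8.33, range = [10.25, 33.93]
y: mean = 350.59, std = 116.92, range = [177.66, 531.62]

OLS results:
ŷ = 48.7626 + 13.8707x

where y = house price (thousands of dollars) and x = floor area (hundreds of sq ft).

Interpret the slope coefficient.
An increase of one hundred sq ft in floor area is associated with a 13.8707 thousand dollars increase in predicted house price.

The slope coefficient β₁ = 13.8707 represents the marginal effect of floor area on house price.

Interpretation:
- Floor area up by 1 hundred sq ft → predicted house price increases by 13.8707 thousand dollars
- The effect is assumed constant over the observed range of x (linearity)

The intercept β₀ = 48.7626 is the predicted house price when floor area = 0; since the smallest observed x is 10.25, this is an extrapolation and mainly anchors the line.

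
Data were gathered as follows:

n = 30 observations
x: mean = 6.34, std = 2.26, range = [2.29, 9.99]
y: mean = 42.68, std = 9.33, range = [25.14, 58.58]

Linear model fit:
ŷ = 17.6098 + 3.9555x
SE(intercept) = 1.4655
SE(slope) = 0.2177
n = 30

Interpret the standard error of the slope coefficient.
SE(slope) = 0.2177 measures the uncertainty in the estimated slope. The coefficient is estimated precisely (SE/|β̂₁| = 5.5%).

SE(β̂₁) = 0.2177 says: if we drew many samples of n = 30 from the same population and refit each time, the fitted slopes would scatter with a standard deviation of roughly 0.2177 around the true β₁.

Relative precision:
- SE / |β̂₁| = 0.2177 / 3.9555 = 5.5%
- Rule of thumb (under 20%: precise; 20% to under 50%: moderately precise; 50% or more: imprecise) → precise

Rough 95% range (±2 SE): 3.9555 ± 0.4354 → (3.5201, 4.3909).

What drives SE(β̂₁): wider spread of x values → smaller SE; more residual scatter → larger SE.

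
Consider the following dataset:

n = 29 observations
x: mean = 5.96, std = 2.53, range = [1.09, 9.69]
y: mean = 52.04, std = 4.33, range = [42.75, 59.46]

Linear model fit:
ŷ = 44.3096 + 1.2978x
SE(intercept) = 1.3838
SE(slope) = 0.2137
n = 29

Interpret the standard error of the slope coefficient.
The slope 1.2978 is pinned down to within about ±0.2137 (one SE) by these data — relative uncertainty 16.5%, i.e. precise.

SE(β̂₁) = s / √Sxx, where s is the residual standard deviation and Sxx = Σ(x − x̄)². It is the yardstick for how far β̂₁ = 1.2978 could plausibly be from the true slope.

Relative precision:
- SE / |β̂₁| = 0.2137 / 1.2978 = 16.5%
- Rule of thumb (under 20%: precise; 20% to under 50%: moderately precise; 50% or more: imprecise) → precise

Link to the t-test: t = β̂₁ / SE(β̂₁) = 1.2978 / 0.2137 = 6.0730, the statistic for H₀: β₁ = 0.

What drives SE(β̂₁): wider spread of x values → smaller SE; more residual scatter → larger SE.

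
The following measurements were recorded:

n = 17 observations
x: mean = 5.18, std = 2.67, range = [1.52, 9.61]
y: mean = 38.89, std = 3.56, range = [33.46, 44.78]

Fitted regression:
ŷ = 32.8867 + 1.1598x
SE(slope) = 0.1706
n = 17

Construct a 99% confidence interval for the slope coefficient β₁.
The 99% CI for β₁ is (0.6571, 1.6625)

Confidence interval for the slope:

The 99% CI for β₁ is: β̂₁ ± t*(α/2, n-2) × SE(β̂₁)

Step 1: Find critical t-value
- Confidence level = 0.99
- Degrees of freedom = n - 2 = 17 - 2 = 15
- t*(α/2, 15) = 2.9467

Step 2: Calculate margin of error
Margin = 2.9467 × 0.1706 = 0.5027

Step 3: Construct interval
CI = 1.1598 ± 0.5027
CI = (0.6571, 1.6625)

Interpretation: We are 99% confident that the true slope β₁ lies between 0.6571 and 1.6625.
Both endpoints are positive, so the data support a genuinely positive slope at this confidence level.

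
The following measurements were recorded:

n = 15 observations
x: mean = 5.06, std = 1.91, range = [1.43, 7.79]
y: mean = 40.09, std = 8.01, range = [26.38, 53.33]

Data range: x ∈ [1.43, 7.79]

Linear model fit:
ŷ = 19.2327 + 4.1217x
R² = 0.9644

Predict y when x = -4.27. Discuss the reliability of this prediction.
ŷ = 1.6330, but this is extrapolation (below the data range [1.43, 7.79]) and may be unreliable.

Prediction calculation:
ŷ = 19.2327 + 4.1217 × (-4.27)
ŷ = 1.6330

Reliability:
- Data range: x ∈ [1.43, 7.79]
- Prediction point: x = -4.27 is 5.70 units below the observed range → this is EXTRAPOLATION, not interpolation

Why that matters here:
- The linear relationship may not hold outside the observed range
- R² describes fit only over the sampled x values; it says nothing about behaviour beyond them

Report the number if required, but flag clearly that it is an extrapolation.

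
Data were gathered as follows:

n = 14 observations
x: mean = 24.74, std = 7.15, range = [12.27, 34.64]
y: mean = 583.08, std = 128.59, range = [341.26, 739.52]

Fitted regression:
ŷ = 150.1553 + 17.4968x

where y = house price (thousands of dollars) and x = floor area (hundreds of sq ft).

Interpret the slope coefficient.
On average, house price is about 17.4968 thousand dollars higher for every extra hundred sq ft of floor area.

The slope coefficient β₁ = 17.4968 represents the marginal effect of floor area on house price.

Interpretation:
- Floor area up by 1 hundred sq ft → predicted house price increases by 17.4968 thousand dollars
- This is a linear approximation: the same per-unit change is assumed across the whole observed x range
- The sign (+) gives the direction; the magnitude 17.4968 gives the size of the effect per hundred sq ft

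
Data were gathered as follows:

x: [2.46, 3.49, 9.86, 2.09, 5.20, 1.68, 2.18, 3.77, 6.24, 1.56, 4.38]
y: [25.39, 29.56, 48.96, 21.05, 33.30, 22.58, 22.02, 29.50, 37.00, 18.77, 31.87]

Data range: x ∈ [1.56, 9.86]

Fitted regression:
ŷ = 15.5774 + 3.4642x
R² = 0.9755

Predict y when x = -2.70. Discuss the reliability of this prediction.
The equation gives ŷ = 6.2241; however x = -2.70 is 4.26 units below the observed range, so this extrapolated value should not be trusted.

Prediction calculation:
ŷ = 15.5774 + 3.4642 × (-2.70)
ŷ = 6.2241

Reliability:
- Data range: x ∈ [1.56, 9.86]
- Prediction point: x = -2.70 is 4.26 units below the observed range → this is EXTRAPOLATION, not interpolation

Why that matters here:
- There are no observations near this x to validate the fitted line there
- The linear relationship may not hold outside the observed range
- Real relationships often flatten, saturate, or turn nonlinear at extremes

Report the number if required, but flag clearly that it is an extrapolation.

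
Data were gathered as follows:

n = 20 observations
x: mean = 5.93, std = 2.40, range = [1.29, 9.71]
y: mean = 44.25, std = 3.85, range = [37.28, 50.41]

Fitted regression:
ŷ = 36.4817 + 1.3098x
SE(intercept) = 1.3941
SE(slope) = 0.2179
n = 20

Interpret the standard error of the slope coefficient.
SE(slope) = 0.2179 measures the uncertainty in the estimated slope. The coefficient is estimated precisely (SE/|β̂₁| = 16.6%).

SE(β̂₁) = s / √Sxx, where s is the residual standard deviation and Sxx = Σ(x − x̄)². It is the yardstick for how far β̂₁ = 1.3098 could plausibly be from the true slope.

Relative precision:
- SE / |β̂₁| = 0.2179 / 1.3098 = 16.6%
- Rule of thumb (under 20%: precise; 20% to under 50%: moderately precise; 50% or more: imprecise) → precise

Link to interval estimation: a confidence interval for β₁ is β̂₁ ± t* × 0.2179, so SE sets the half-width per unit of t*.

What drives SE(β̂₁): more residual scatter → larger SE; wider spread of x values → smaller SE.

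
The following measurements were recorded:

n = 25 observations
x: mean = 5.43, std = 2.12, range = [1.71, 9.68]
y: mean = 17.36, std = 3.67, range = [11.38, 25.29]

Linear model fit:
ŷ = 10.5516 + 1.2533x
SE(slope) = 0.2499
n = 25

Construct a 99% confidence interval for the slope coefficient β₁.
The 99% CI for β₁ is (0.5518, 1.9548)

Confidence interval for the slope:

The 99% CI for β₁ is: β̂₁ ± t*(α/2, n-2) × SE(β̂₁)

Step 1: Find critical t-value
- Confidence level = 0.99
- Degrees of freedom = n - 2 = 25 - 2 = 23
- t*(α/2, 23) = 2.8073

Step 2: Calculate margin of error
Margin = 2.8073 × 0.2499 = 0.7015

Step 3: Construct interval
CI = 1.2533 ± 0.7015
CI = (0.5518, 1.9548)

Interpretation: intervals built this way capture the true β₁ in 99% of repeated samples; here the plausible range for the per-unit effect of x on y is 0.5518 to 1.9548.
Both endpoints are positive, so the data support a genuinely positive slope at this confidence level.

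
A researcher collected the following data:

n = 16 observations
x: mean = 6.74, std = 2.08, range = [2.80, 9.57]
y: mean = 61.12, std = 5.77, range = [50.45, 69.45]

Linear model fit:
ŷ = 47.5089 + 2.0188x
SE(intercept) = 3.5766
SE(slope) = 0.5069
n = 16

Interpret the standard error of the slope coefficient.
SE(slope) = 0.5069 measures the uncertainty in the estimated slope. The coefficient is estimated with moderate precision (SE/|β̂₁| = 25.1%).

SE(β̂₁) = 0.5069 says: if we drew many samples of n = 16 from the same population and refit each time, the fitted slopes would scatter with a standard deviation of roughly 0.5069 around the true β₁.

Relative precision:
- SE / |β̂₁| = 0.5069 / 2.0188 = 25.1%
- Rule of thumb (under 20%: precise; 20% to under 50%: moderately precise; 50% or more: imprecise) → moderately precise

Link to the t-test: t = β̂₁ / SE(β̂₁) = 2.0188 / 0.5069 = 3.9826, the statistic for H₀: β₁ = 0.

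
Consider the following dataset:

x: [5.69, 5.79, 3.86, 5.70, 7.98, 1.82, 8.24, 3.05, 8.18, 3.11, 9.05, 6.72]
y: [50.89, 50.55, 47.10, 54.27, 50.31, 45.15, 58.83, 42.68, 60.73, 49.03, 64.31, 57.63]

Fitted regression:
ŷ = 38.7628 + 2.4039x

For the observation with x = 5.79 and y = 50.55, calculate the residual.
Residual = -2.1314

The residual is the difference between the actual value and the predicted value:

Residual = y - ŷ

Step 1: Calculate predicted value
ŷ = 38.7628 + 2.4039 × 5.79
ŷ = 52.6814

Step 2: Calculate residual
Residual = 50.55 - 52.6814
Residual = -2.1314

Interpretation: the model overestimates the actual value by 2.1314 at this point (negative residual → observation lies below the fitted line).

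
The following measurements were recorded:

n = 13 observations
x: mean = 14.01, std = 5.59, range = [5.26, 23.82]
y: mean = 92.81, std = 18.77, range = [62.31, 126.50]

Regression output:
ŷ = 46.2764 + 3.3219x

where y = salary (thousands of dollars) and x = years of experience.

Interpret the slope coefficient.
An increase of one year in experience is associated with a 3.3219 thousand dollars increase in predicted salary.

β₁ = 3.3219 is the change in predicted salary (thousand dollars) per additional year of experience.

Interpretation:
- Experience up by 1 year → predicted salary increases by 3.3219 thousand dollars
- This is a linear approximation: the same per-unit change is assumed across the whole observed x range

The intercept β₀ = 46.2764 is the predicted salary when experience = 0; since the smallest observed x is 5.26, this is an extrapolation and mainly anchors the line.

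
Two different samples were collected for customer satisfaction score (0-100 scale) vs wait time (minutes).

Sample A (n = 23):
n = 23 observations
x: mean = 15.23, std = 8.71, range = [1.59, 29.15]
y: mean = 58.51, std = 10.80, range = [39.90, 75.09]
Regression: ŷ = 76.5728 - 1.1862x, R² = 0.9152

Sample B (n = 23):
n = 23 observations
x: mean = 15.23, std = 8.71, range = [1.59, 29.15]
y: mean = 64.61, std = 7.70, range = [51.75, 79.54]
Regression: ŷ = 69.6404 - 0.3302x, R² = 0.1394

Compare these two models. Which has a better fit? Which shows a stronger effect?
Model A has the better fit (R² = 0.9152 vs 0.1394). Model A shows the stronger effect (|β₁| = 1.1862 vs 0.3302).

Model Comparison:

Which explains more variance? (R²)
- Model A: R² = 0.9152 → 91.52% of variance in satisfaction score explained
- Model B: R² = 0.1394 → 13.94% of variance in satisfaction score explained
- 0.9152 > 0.1394 → Model A has the better fit

Effect size (slope magnitude):
- Model A: β₁ = -1.1862 → predicted satisfaction score falls 1.1862 points per additional minute of wait time
- Model B: β₁ = -0.3302 → predicted satisfaction score falls 0.3302 points per additional minute of wait time
- |-1.1862| > |-0.3302| → Model A shows the stronger marginal effect

Note: R² measures how tightly points cluster around the line; β₁ measures how steep the line is — they answer different questions.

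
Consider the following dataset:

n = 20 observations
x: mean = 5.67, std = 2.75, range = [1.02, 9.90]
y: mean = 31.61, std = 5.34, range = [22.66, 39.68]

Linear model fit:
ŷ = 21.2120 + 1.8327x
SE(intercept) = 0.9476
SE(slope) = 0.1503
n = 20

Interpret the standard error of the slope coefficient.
SE(slope) = 0.1503 measures the uncertainty in the estimated slope. The coefficient is estimated precisely (SE/|β̂₁| = 8.2%).

SE(β̂₁) = s / √Sxx, where s is the residual standard deviation and Sxx = Σ(x − x̄)². It is the yardstick for how far β̂₁ = 1.8327 could plausibly be from the true slope.

Relative precision:
- SE / |β̂₁| = 0.1503 / 1.8327 = 8.2%
- Rule of thumb (under 20%: precise; 20% to under 50%: moderately precise; 50% or more: imprecise) → precise

Link to the t-test: t = β̂₁ / SE(β̂₁) = 1.8327 / 0.1503 = 12.1936, the statistic for H₀: β₁ = 0.

What drives SE(β̂₁): wider spread of x values → smaller SE.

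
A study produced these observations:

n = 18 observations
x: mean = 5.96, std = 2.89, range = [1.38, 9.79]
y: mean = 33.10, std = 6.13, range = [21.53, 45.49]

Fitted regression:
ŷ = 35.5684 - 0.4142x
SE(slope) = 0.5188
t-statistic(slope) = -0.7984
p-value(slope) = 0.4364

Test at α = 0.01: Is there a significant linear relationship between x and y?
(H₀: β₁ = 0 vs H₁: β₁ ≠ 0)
Since p-value = 0.4364 ≥ α = 0.01, fail to reject H₀ — the slope is not significantly different from 0.

Hypothesis test for the slope coefficient:

H₀: β₁ = 0 (no linear relationship)
H₁: β₁ ≠ 0 (linear relationship exists)

Test statistic: t = β̂₁ / SE(β̂₁) = -0.4142 / 0.5188 = -0.7984

The p-value (0.4364) is the probability, under H₀, of a t-statistic at least as extreme as |t| = 0.7984 (two-sided, df = n − 2 = 16).

Decision rule: reject H₀ if p-value < α.
p-value = 0.4364 ≥ α = 0.01 → fail to reject H₀.

At α = 0.01 the data do not provide convincing evidence of a nonzero slope.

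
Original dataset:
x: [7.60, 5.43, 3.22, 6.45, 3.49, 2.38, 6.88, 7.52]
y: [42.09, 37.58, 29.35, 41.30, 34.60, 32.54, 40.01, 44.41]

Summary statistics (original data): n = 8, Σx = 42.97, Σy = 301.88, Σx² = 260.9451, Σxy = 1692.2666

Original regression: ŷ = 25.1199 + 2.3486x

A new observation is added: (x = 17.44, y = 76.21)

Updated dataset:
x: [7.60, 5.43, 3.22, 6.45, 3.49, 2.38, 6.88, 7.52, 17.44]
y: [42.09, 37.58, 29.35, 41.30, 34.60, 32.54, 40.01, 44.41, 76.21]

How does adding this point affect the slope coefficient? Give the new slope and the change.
Adding the point moves β₁ from 2.3486 to 3.0295, i.e. it increases by 0.6809 (+29.0%).

x = 17.44 lies well outside the original x-range [2.38, 7.60] (x̄ ≈ 5.37), so this observation has high leverage and can move the slope substantially.

Step 1: Update the sums with the new point (n goes from 8 to 9)
Σx  = 42.97 + 17.44 = 60.41
Σy  = 301.88 + 76.21 = 378.09
Σx² = 260.9451 + 17.44² = 260.9451 + 304.1536 = 565.0987
Σxy = 1692.2666 + 17.44×76.21 = 1692.2666 + 1329.1024 = 3021.3690

Step 2: Recompute the slope with b₁ = (nΣxy − ΣxΣy) / (nΣx² − (Σx)²)
Numerator   = 9×3021.3690 − 60.41×378.09 = 27192.3210 − 22840.4169 = 4351.9041
Denominator = 9×565.0987 − 60.41² = 5085.8883 − 3649.3681 = 1436.5202
b₁(new) = 4351.9041 / 1436.5202 = 3.0295

(Same formula on the original sums: (8×1692.2666 − 42.97×301.88) / (8×260.9451 − 42.97²) = 566.3492 / 241.1399 = 2.3486, matching the given fit.)

Step 3: Change in slope
Δβ₁ = 3.0295 − 2.3486 = +0.6809
Relative change = +0.6809 / 2.3486 × 100% = +29.0%
→ the slope increases when the point is added.

A high-leverage point only changes the slope if it is off the original line; here y = 76.21 is above the original trend, so the slope increases.
In practice: check such a point for data-entry or measurement error; refit with and without it and report both if conclusions differ.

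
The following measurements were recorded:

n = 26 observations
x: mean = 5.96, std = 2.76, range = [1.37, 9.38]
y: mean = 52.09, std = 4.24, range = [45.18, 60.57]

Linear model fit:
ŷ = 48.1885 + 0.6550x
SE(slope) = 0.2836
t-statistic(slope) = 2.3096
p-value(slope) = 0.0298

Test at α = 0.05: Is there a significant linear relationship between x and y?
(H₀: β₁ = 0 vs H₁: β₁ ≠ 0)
p-value = 0.0298 < α = 0.05, so we reject H₀. The relationship is significant.

Hypothesis test for the slope coefficient:

H₀: β₁ = 0 (no linear relationship)
H₁: β₁ ≠ 0 (linear relationship exists)

Test statistic: t = β̂₁ / SE(β̂₁) = 0.6550 / 0.2836 = 2.3096

With df = 24, the two-sided p-value for |t| = 2.3096 is 0.0298.

Decision rule: reject H₀ if p-value < α.
p-value = 0.0298 < α = 0.05 → reject H₀.

There is sufficient evidence at the 5% significance level to conclude that a linear relationship exists between x and y.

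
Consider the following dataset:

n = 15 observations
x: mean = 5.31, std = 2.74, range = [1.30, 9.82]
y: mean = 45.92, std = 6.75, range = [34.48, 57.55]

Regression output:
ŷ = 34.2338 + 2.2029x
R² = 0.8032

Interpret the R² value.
The model explains 80.32% of the variance in y (R² = 0.8032), leaving 19.68% unexplained; the fit is strong.

The coefficient of determination R² is the fraction of the total variation in y that the fitted line accounts for.

Here R² = 0.8032:
- Explained: 80.32% of the variation in y
- Unexplained (residual): 100% − 80.32% = 19.68%
- Rule of thumb (below 0.3 weak; 0.3 to below 0.7 moderate; 0.7 and above strong) → strong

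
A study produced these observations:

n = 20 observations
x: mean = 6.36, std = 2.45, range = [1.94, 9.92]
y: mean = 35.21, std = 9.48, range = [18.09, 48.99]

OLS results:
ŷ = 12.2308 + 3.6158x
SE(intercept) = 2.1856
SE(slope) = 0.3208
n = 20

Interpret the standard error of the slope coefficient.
SE(slope) = 0.3208 measures the uncertainty in the estimated slope. The coefficient is estimated precisely (SE/|β̂₁| = 8.9%).

SE(β̂₁) = s / √Sxx, where s is the residual standard deviation and Sxx = Σ(x − x̄)². It is the yardstick for how far β̂₁ = 3.6158 could plausibly be from the true slope.

Relative precision:
- SE / |β̂₁| = 0.3208 / 3.6158 = 8.9%
- Rule of thumb (under 20%: precise; 20% to under 50%: moderately precise; 50% or more: imprecise) → precise

Link to interval estimation: a confidence interval for β₁ is β̂₁ ± t* × 0.3208, so SE sets the half-width per unit of t*.

What drives SE(β̂₁): more residual scatter → larger SE; wider spread of x values → smaller SE.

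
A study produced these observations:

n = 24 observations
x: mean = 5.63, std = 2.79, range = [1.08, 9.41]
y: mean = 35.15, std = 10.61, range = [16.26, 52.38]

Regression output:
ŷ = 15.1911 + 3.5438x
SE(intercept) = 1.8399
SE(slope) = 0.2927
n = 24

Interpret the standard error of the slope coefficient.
SE(β̂₁) = 0.2927 is the estimated standard deviation of the slope estimate across repeated samples; relative to β̂₁ = 3.5438 that is 8.3%, a precise estimate.

SE(β̂₁) = s / √Sxx, where s is the residual standard deviation and Sxx = Σ(x − x̄)². It is the yardstick for how far β̂₁ = 3.5438 could plausibly be from the true slope.

Relative precision:
- SE / |β̂₁| = 0.2927 / 3.5438 = 8.3%
- Rule of thumb (under 20%: precise; 20% to under 50%: moderately precise; 50% or more: imprecise) → precise

Rough 95% range (±2 SE): 3.5438 ± 0.5854 → (2.9584, 4.1292).

What drives SE(β̂₁): larger n (here n = 24) → smaller SE; wider spread of x values → smaller SE; more residual scatter → larger SE.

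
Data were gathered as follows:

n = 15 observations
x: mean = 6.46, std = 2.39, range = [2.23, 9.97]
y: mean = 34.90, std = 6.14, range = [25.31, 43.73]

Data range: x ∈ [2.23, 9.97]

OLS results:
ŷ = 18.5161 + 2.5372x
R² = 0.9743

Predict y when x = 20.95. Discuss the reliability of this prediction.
ŷ = 71.6704, but this is extrapolation (above the data range [2.23, 9.97]) and may be unreliable.

Prediction calculation:
ŷ = 18.5161 + 2.5372 × 20.95
ŷ = 71.6704

Reliability:
- Data range: x ∈ [2.23, 9.97]
- Prediction point: x = 20.95 is 10.98 units above the observed range → this is EXTRAPOLATION, not interpolation

Why that matters here:
- Real relationships often flatten, saturate, or turn nonlinear at extremes
- R² describes fit only over the sampled x values; it says nothing about behaviour beyond them
- There are no observations near this x to validate the fitted line there

Report the number if required, but flag clearly that it is an extrapolation.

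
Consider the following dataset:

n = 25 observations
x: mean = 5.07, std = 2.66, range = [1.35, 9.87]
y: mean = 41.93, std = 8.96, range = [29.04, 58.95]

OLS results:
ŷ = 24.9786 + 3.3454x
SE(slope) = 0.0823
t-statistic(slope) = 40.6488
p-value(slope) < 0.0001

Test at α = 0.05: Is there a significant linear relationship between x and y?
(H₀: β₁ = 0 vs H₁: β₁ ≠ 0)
p-value < 0.0001 < α = 0.05, so we reject H₀. The relationship is significant.

Hypothesis test for the slope coefficient:

H₀: β₁ = 0 (no linear relationship)
H₁: β₁ ≠ 0 (linear relationship exists)

Test statistic: t = β̂₁ / SE(β̂₁) = 3.3454 / 0.0823 = 40.6488

With df = 23, the two-sided p-value for |t| = 40.6488 is <0.0001.

Decision rule: reject H₀ if p-value < α.
p-value < 0.0001 < α = 0.05 → reject H₀.

There is sufficient evidence at the 5% significance level to conclude that a linear relationship exists between x and y.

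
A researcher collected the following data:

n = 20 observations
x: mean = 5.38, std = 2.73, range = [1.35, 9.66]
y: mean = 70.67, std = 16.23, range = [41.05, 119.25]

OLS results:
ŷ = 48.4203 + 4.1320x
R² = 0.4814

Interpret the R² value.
About 48.14% of the variability in y is accounted for by the regression on x (R² = 0.4814) — a moderate linear fit.

The coefficient of determination R² is the fraction of the total variation in y that the fitted line accounts for.

Here R² = 0.4814:
- Explained: 48.14% of the variation in y
- Unexplained (residual): 100% − 48.14% = 51.86%
- Rule of thumb (below 0.3 weak; 0.3 to below 0.7 moderate; 0.7 and above strong) → moderate

Note: R² says nothing about causation, and a high R² does not by itself mean the linear form is appropriate — check the residuals.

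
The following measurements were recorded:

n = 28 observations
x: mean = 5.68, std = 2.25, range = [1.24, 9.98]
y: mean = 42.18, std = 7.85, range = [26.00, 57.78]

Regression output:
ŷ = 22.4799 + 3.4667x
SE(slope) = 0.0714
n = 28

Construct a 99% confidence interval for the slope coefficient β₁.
The 99% CI for β₁ is (3.2683, 3.6651)

Confidence interval for the slope:

The 99% CI for β₁ is: β̂₁ ± t*(α/2, n-2) × SE(β̂₁)

Step 1: Find critical t-value
- Confidence level = 0.99
- Degrees of freedom = n - 2 = 28 - 2 = 26
- t*(α/2, 26) = 2.7787

Step 2: Calculate margin of error
Margin = 2.7787 × 0.0714 = 0.1984

Step 3: Construct interval
CI = 3.4667 ± 0.1984
CI = (3.2683, 3.6651)

Interpretation: We are 99% confident that the true slope β₁ lies between 3.2683 and 3.6651.
The interval does not include 0, suggesting a significant linear relationship.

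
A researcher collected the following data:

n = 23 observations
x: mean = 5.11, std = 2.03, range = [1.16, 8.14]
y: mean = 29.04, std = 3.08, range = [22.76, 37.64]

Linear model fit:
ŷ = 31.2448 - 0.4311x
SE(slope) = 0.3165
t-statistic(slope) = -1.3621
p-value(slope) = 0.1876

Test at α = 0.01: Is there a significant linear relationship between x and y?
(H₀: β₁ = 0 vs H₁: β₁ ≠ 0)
p-value = 0.1876 ≥ α = 0.01, so we fail to reject H₀. The relationship is not significant.

Hypothesis test for the slope coefficient:

H₀: β₁ = 0 (no linear relationship)
H₁: β₁ ≠ 0 (linear relationship exists)

Test statistic: t = β̂₁ / SE(β̂₁) = -0.4311 / 0.3165 = -1.3621

With df = 21, the two-sided p-value for |t| = 1.3621 is 0.1876.

Decision rule: reject H₀ if p-value < α.
p-value = 0.1876 ≥ α = 0.01 → fail to reject H₀.

Conclusion: the linear association between x and y is not significant at the 1% level.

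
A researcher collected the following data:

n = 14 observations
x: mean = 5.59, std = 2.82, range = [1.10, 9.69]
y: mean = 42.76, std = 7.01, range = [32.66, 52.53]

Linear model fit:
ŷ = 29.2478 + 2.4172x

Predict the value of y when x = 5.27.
ŷ = 41.9864

x = 5.27 lies inside the observed range [1.10, 9.69], so the fitted equation applies directly:

ŷ = 29.2478 + 2.4172 × 5.27
ŷ = 29.2478 + 12.7386
ŷ = 41.9864

This is a point prediction; actual observations scatter around it by roughly the residual standard deviation.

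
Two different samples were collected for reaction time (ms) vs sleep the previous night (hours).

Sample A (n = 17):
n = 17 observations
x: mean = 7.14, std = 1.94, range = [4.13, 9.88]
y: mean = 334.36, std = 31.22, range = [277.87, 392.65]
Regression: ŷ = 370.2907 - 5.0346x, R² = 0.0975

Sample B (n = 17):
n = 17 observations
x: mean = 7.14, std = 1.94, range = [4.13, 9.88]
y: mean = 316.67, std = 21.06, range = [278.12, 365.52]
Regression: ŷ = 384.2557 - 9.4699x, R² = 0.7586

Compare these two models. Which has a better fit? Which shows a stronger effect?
Model B has the better fit (R² = 0.7586 vs 0.0975). Model B shows the stronger effect (|β₁| = 9.4699 vs 5.0346).

Model Comparison:

Goodness of fit (R²):
- Model A: R² = 0.0975 → 9.75% of variance in reaction time explained
- Model B: R² = 0.7586 → 75.86% of variance in reaction time explained
- 0.7586 > 0.0975 → Model B has the better fit

Effect size (slope magnitude):
- Model A: β₁ = -5.0346 → predicted reaction time falls 5.0346 ms per additional hour of sleep
- Model B: β₁ = -9.4699 → predicted reaction time falls 9.4699 ms per additional hour of sleep
- |-5.0346| < |-9.4699| → Model B shows the stronger marginal effect

Notes:
- The two samples could reflect different populations, time periods, or measurement quality.
- A steeper slope doesn't make a better model if the scatter around the line is large.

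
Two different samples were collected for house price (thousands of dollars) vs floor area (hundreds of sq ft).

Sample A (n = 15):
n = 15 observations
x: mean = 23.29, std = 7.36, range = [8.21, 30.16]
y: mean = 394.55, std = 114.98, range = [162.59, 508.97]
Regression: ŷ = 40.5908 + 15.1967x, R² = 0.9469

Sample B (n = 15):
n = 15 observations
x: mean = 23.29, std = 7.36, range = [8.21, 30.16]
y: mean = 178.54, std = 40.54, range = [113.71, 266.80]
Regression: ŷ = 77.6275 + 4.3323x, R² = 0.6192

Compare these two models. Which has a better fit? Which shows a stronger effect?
Model A has the better fit (R² = 0.9469 vs 0.6192). Model A shows the stronger effect (|β₁| = 15.1967 vs 4.3323).

Model Comparison:

Fit — compare R²:
- Model A: R² = 0.9469 → 94.69% of variance in house price explained
- Model B: R² = 0.6192 → 61.92% of variance in house price explained
- 0.9469 > 0.6192 → Model A has the better fit

Effect size (slope magnitude):
- Model A: β₁ = 15.1967 → predicted house price rises 15.1967 thousand dollars per additional hundred sq ft of floor area
- Model B: β₁ = 4.3323 → predicted house price rises 4.3323 thousand dollars per additional hundred sq ft of floor area
- |15.1967| > |4.3323| → Model A shows the stronger marginal effect

Note: R² measures how tightly points cluster around the line; β₁ measures how steep the line is — they answer different questions.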